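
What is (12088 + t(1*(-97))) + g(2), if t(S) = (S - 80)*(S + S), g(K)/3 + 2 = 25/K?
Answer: 92915/2 ≈ 46458.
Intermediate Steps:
g(K) = -6 + 75/K (g(K) = -6 + 3*(25/K) = -6 + 75/K)
t(S) = 2*S*(-80 + S) (t(S) = (-80 + S)*(2*S) = 2*S*(-80 + S))
(12088 + t(1*(-97))) + g(2) = (12088 + 2*(1*(-97))*(-80 + 1*(-97))) + (-6 + 75/2) = (12088 + 2*(-97)*(-80 - 97)) + (-6 + 75*(1/2)) = (12088 + 2*(-97)*(-177)) + (-6 + 75/2) = (12088 + 34338) + 63/2 = 46426 + 63/2 = 92915/2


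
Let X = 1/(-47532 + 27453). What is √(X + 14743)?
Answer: 2*√165107774194/6693 ≈ 121.42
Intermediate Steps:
X = -1/20079 (X = 1/(-20079) = -1/20079 ≈ -4.9803e-5)
√(X + 14743) = √(-1/20079 + 14743) = √(296024696/20079) = 2*√165107774194/6693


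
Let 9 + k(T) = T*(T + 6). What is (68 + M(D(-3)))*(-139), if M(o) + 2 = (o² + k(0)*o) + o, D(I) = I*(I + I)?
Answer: -34194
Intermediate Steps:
D(I) = 2*I² (D(I) = I*(2*I) = 2*I²)
k(T) = -9 + T*(6 + T) (k(T) = -9 + T*(T + 6) = -9 + T*(6 + T))
M(o) = -2 + o² - 8*o (M(o) = -2 + ((o² + (-9 + 0² + 6*0)*o) + o) = -2 + ((o² + (-9 + 0 + 0)*o) + o) = -2 + ((o² - 9*o) + o) = -2 + (o² - 8*o) = -2 + o² - 8*o)
(68 + M(D(-3)))*(-139) = (68 + (-2 + (2*(-3)²)² - 16*(-3)²))*(-139) = (68 + (-2 + (2*9)² - 16*9))*(-139) = (68 + (-2 + 18² - 8*18))*(-139) = (68 + (-2 + 324 - 144))*(-139) = (68 + 178)*(-139) = 246*(-139) = -34194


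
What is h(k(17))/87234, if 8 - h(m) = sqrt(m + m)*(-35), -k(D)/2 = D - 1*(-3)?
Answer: 4/43617 + 10*I*sqrt(5)/6231 ≈ 9.1707e-5 + 0.0035886*I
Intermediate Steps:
k(D) = -6 - 2*D (k(D) = -2*(D - 1*(-3)) = -2*(D + 3) = -2*(3 + D) = -6 - 2*D)
h(m) = 8 + 35*sqrt(2)*sqrt(m) (h(m) = 8 - sqrt(m + m)*(-35) = 8 - sqrt(2*m)*(-35) = 8 - sqrt(2)*sqrt(m)*(-35) = 8 - (-35)*sqrt(2)*sqrt(m) = 8 + 35*sqrt(2)*sqrt(m))
h(k(17))/87234 = (8 + 35*sqrt(2)*sqrt(-6 - 2*17))/87234 = (8 + 35*sqrt(2)*sqrt(-6 - 34))*(1/87234) = (8 + 35*sqrt(2)*sqrt(-40))*(1/87234) = (8 + 35*sqrt(2)*(2*I*sqrt(10)))*(1/87234) = (8 + 140*I*sqrt(5))*(1/87234) = 4/43617 + 10*I*sqrt(5)/6231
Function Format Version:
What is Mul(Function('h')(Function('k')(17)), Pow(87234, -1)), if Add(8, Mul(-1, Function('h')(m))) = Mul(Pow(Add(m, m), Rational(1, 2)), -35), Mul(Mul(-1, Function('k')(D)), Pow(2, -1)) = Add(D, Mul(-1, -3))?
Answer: Add(Rational(4, 43617), Mul(Rational(10, 6231), I, Pow(5, Rational(1, 2)))) ≈ Add(9.1707e-5, Mul(0.0035886, I))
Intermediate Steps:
Function('k')(D) = Add(-6, Mul(-2, D)) (Function('k')(D) = Mul(-2, Add(D, Mul(-1, -3))) = Mul(-2, Add(D, 3)) = Mul(-2, Add(3, D)) = Add(-6, Mul(-2, D)))
Function('h')(m) = Add(8, Mul(35, Pow(2, Rational(1, 2)), Pow(m, Rational(1, 2)))) (Function('h')(m) = Add(8, Mul(-1, Mul(Pow(Add(m, m), Rational(1, 2)), -35))) = Add(8, Mul(-1, Mul(Pow(Mul(2, m), Rational(1, 2)), -35))) = Add(8, Mul(-1, Mul(Mul(Pow(2, Rational(1, 2)), Pow(m, Rational(1, 2))), -35))) = Add(8, Mul(-1, Mul(-35, Pow(2, Rational(1, 2)), Pow(m, Rational(1, 2))))) = Add(8, Mul(35, Pow(2, Rational(1, 2)), Pow(m, Rational(1, 2)))))
Mul(Function('h')(Function('k')(17)), Pow(87234, -1)) = Mul(Add(8, Mul(35, Pow(2, Rational(1, 2)), Pow(Add(-6, Mul(-2, 17)), Rational(1, 2)))), Pow(87234, -1)) = Mul(Add(8, Mul(35, Pow(2, Rational(1, 2)), Pow(Add(-6, -34), Rational(1, 2)))), Rational(1, 87234)) = Mul(Add(8, Mul(35, Pow(2, Rational(1, 2)), Pow(-40, Rational(1, 2)))), Rational(1, 87234)) = Mul(Add(8, Mul(35, Pow(2, Rational(1, 2)), Mul(2, I, Pow(10, Rational(1, 2))))), Rational(1, 87234)) = Mul(Add(8, Mul(140, I, Pow(5, Rational(1, 2)))), Rational(1, 87234)) = Add(Rational(4, 43617), Mul(Rational(10, 6231), I, Pow(5, Rational(1, 2))))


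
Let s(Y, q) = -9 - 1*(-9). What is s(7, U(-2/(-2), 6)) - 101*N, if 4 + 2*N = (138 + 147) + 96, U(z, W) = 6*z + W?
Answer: -38077/2 ≈ -19039.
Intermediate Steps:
U(z, W) = W + 6*z
s(Y, q) = 0 (s(Y, q) = -9 + 9 = 0)
N = 377/2 (N = -2 + ((138 + 147) + 96)/2 = -2 + (285 + 96)/2 = -2 + (1/2)*381 = -2 + 381/2 = 377/2 ≈ 188.50)
s(7, U(-2/(-2), 6)) - 101*N = 0 - 101*377/2 = 0 - 38077/2 = -38077/2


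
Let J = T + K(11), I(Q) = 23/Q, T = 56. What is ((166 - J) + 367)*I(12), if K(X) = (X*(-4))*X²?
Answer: 133423/12 ≈ 11119.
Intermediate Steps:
K(X) = -4*X³ (K(X) = (-4*X)*X² = -4*X³)
J = -5268 (J = 56 - 4*11³ = 56 - 4*1331 = 56 - 5324 = -5268)
((166 - J) + 367)*I(12) = ((166 - 1*(-5268)) + 367)*(23/12) = ((166 + 5268) + 367)*(23*(1/12)) = (5434 + 367)*(23/12) = 5801*(23/12) = 133423/12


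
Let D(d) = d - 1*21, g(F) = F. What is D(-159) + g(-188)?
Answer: -368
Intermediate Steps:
D(d) = -21 + d (D(d) = d - 21 = -21 + d)
D(-159) + g(-188) = (-21 - 159) - 188 = -180 - 188 = -368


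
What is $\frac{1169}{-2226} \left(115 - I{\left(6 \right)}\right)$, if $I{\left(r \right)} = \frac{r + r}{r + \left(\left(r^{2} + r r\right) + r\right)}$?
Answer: $- \frac{22378}{371} \approx -60.318$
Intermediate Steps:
$I{\left(r \right)} = \frac{2 r}{2 r + 2 r^{2}}$ ($I{\left(r \right)} = \frac{2 r}{r + \left(\left(r^{2} + r^{2}\right) + r\right)} = \frac{2 r}{r + \left(2 r^{2} + r\right)} = \frac{2 r}{r + \left(r + 2 r^{2}\right)} = \frac{2 r}{2 r + 2 r^{2}}$)
$\frac{1169}{-2226} \left(115 - I{\left(6 \right)}\right) = \frac{1169}{-2226} \left(115 - \frac{1}{1 + 6}\right) = 1169 \left(- \frac{1}{2226}\right) \left(115 - \frac{1}{7}\right) = - \frac{167 \left(115 - \frac{1}{7}\right)}{318} = \left(- \frac{167}{318}\right) \frac{804}{7} = - \frac{22378}{371}$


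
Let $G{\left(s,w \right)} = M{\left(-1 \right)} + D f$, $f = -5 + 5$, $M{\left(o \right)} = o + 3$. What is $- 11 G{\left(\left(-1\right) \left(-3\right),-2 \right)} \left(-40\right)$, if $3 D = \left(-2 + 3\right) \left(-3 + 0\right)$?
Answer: $880$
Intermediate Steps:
$M{\left(o \right)} = 3 + o$
$D = -1$ ($D = \frac{\left(-2 + 3\right) \left(-3 + 0\right)}{3} = \frac{1 \left(-3\right)}{3} = \frac{1}{3} \left(-3\right) = -1$)
$f = 0$
$G{\left(s,w \right)} = 2$ ($G{\left(s,w \right)} = \left(3 - 1\right) - 0 = 2 + 0 = 2$)
$- 11 G{\left(\left(-1\right) \left(-3\right),-2 \right)} \left(-40\right) = \left(-11\right) 2 \left(-40\right) = \left(-22\right) \left(-40\right) = 880$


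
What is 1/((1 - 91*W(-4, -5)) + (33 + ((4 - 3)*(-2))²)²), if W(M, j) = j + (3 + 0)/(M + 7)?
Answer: 1/1734 ≈ 0.00057670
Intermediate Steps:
W(M, j) = j + 3/(7 + M)
1/((1 - 91*W(-4, -5)) + (33 + ((4 - 3)*(-2))²)²) = 1/((1 - 91*(3 + 7*(-5) - 4*(-5))/(7 - 4)) + (33 + ((4 - 3)*(-2))²)²) = 1/((1 - 91*(3 - 35 + 20)/3) + (33 + (1*(-2))²)²) = 1/((1 - 91*(-12)/3) + (33 + (-2)²)²) = 1/((1 - 91*(-4)) + (33 + 4)²) = 1/((1 + 364) + 37²) = 1/(365 + 1369) = 1/1734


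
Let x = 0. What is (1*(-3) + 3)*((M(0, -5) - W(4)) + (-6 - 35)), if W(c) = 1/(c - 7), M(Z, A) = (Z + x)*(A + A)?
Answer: 0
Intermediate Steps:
M(Z, A) = 2*A*Z (M(Z, A) = (Z + 0)*(A + A) = Z*(2*A) = 2*A*Z)
W(c) = 1/(-7 + c)
(1*(-3) + 3)*((M(0, -5) - W(4)) + (-6 - 35)) = (1*(-3) + 3)*((2*(-5)*0 - 1/(-7 + 4)) + (-6 - 35)) = (-3 + 3)*((0 - 1/(-3)) - 41) = 0*((0 - 1*(-⅓)) - 41) = 0*((0 + ⅓) - 41) = 0*(⅓ - 41) = 0*(-122/3) = 0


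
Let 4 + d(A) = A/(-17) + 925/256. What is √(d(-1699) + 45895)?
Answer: √3402861117/272 ≈ 214.46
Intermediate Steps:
d(A) = -99/256 - A/17 (d(A) = -4 + (A/(-17) + 925/256) = -4 + (A*(-1/17) + 925*(1/256)) = -4 + (-A/17 + 925/256) = -4 + (925/256 - A/17) = -99/256 - A/17)
√(d(-1699) + 45895) = √((-99/256 - 1/17*(-1699)) + 45895) = √((-99/256 + 1699/17) + 45895) = √(433261/4352 + 45895) = √(200168301/4352) = √3402861117/272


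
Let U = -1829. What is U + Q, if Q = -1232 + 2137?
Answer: -924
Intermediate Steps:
Q = 905
U + Q = -1829 + 905 = -924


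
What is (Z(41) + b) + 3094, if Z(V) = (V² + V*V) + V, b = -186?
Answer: 6311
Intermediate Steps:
Z(V) = V + 2*V² (Z(V) = (V² + V²) + V = 2*V² + V = V + 2*V²)
(Z(41) + b) + 3094 = (41*(1 + 2*41) - 186) + 3094 = (41*(1 + 82) - 186) + 3094 = (41*83 - 186) + 3094 = (3403 - 186) + 3094 = 3217 + 3094 = 6311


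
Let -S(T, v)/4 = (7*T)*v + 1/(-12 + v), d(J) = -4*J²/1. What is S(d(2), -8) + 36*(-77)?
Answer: -31779/5 ≈ -6355.8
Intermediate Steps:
d(J) = -4*J² (d(J) = -4*J²*1 = -4*J²)
S(T, v) = -4/(-12 + v) - 28*T*v (S(T, v) = -4*((7*T)*v + 1/(-12 + v)) = -4*(7*T*v + 1/(-12 + v)) = -4*(1/(-12 + v) + 7*T*v) = -4/(-12 + v) - 28*T*v)
S(d(2), -8) + 36*(-77) = 4*(-1 - 7*(-4*2²)*(-8)² + 84*(-4*2²)*(-8))/(-12 - 8) + 36*(-77) = 4*(-1 - 7*(-4*4)*64 + 84*(-4*4)*(-8))/(-20) - 2772 = 4*(-1/20)*(-1 - 7*(-16)*64 + 84*(-16)*(-8)) - 2772 = 4*(-1/20)*(-1 + 7168 + 10752) - 2772 = 4*(-1/20)*17919 - 2772 = -17919/5 - 2772 = -31779/5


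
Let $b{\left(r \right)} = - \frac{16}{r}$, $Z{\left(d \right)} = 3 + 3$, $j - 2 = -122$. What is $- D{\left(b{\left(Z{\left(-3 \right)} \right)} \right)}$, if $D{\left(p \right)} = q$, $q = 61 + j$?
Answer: $59$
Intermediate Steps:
$j = -120$ ($j = 2 - 122 = -120$)
$Z{\left(d \right)} = 6$
$q = -59$ ($q = 61 - 120 = -59$)
$D{\left(p \right)} = -59$
$- D{\left(b{\left(Z{\left(-3 \right)} \right)} \right)} = \left(-1\right) \left(-59\right) = 59$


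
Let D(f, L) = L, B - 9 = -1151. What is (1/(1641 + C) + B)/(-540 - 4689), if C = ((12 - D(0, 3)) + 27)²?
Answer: 3354053/15357573 ≈ 0.21840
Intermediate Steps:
B = -1142 (B = 9 - 1151 = -1142)
C = 1296 (C = ((12 - 1*3) + 27)² = ((12 - 3) + 27)² = (9 + 27)² = 36² = 1296)
(1/(1641 + C) + B)/(-540 - 4689) = (1/(1641 + 1296) - 1142)/(-540 - 4689) = (1/2937 - 1142)/(-5229) = (1/2937 - 1142)*(-1/5229) = -3354053/2937*(-1/5229) = 3354053/15357573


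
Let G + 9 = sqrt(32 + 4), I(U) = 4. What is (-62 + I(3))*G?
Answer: 174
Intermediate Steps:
G = -3 (G = -9 + sqrt(32 + 4) = -9 + sqrt(36) = -9 + 6 = -3)
(-62 + I(3))*G = (-62 + 4)*(-3) = -58*(-3) = 174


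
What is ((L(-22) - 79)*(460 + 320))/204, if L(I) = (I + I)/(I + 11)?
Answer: -4875/17 ≈ -286.76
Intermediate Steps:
L(I) = 2*I/(11 + I) (L(I) = (2*I)/(11 + I) = 2*I/(11 + I))
((L(-22) - 79)*(460 + 320))/204 = ((2*(-22)/(11 - 22) - 79)*(460 + 320))/204 = ((2*(-22)/(-11) - 79)*780)*(1/204) = ((2*(-22)*(-1/11) - 79)*780)*(1/204) = ((4 - 79)*780)*(1/204) = -75*780*(1/204) = -58500*1/204 = -4875/17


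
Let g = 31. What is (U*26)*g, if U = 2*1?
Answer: 1612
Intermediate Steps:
U = 2
(U*26)*g = (2*26)*31 = 52*31 = 1612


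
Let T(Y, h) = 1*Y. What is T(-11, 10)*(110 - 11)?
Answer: -1089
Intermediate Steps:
T(Y, h) = Y
T(-11, 10)*(110 - 11) = -11*(110 - 11) = -11*99 = -1089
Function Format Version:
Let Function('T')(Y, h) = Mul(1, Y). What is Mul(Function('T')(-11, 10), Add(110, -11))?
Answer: -1089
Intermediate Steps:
Function('T')(Y, h) = Y
Mul(Function('T')(-11, 10), Add(110, -11)) = Mul(-11, Add(110, -11)) = Mul(-11, 99) = -1089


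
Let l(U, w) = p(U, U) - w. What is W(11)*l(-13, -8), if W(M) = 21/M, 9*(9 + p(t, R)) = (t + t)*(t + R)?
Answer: 4669/33 ≈ 141.48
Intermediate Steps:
p(t, R) = -9 + 2*t*(R + t)/9 (p(t, R) = -9 + ((t + t)*(t + R))/9 = -9 + ((2*t)*(R + t))/9 = -9 + (2*t*(R + t))/9 = -9 + 2*t*(R + t)/9)
l(U, w) = -9 - w + 4*U²/9 (l(U, w) = (-9 + 2*U²/9 + 2*U*U/9) - w = (-9 + 2*U²/9 + 2*U²/9) - w = (-9 + 4*U²/9) - w = -9 - w + 4*U²/9)
W(11)*l(-13, -8) = (21/11)*(-9 - 1*(-8) + (4/9)*(-13)²) = (21*(1/11))*(-9 + 8 + (4/9)*169) = 21*(-9 + 8 + 676/9)/11 = (21/11)*(667/9) = 4669/33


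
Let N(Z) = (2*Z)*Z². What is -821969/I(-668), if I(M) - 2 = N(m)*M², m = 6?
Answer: -821969/192768770 ≈ -0.0042640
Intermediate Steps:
N(Z) = 2*Z³
I(M) = 2 + 432*M² (I(M) = 2 + (2*6³)*M² = 2 + (2*216)*M² = 2 + 432*M²)
-821969/I(-668) = -821969/(2 + 432*(-668)²) = -821969/(2 + 432*446224) = -821969/(2 + 192768768) = -821969/192768770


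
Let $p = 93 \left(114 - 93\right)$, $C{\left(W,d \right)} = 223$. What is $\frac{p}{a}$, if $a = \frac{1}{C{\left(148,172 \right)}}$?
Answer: $435519$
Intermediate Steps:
$p = 1953$ ($p = 93 \cdot 21 = 1953$)
$a = \frac{1}{223} \approx 0.0044843$
$\frac{p}{a} = 1953 \frac{1}{\frac{1}{223}} = 1953 \cdot 223 = 435519$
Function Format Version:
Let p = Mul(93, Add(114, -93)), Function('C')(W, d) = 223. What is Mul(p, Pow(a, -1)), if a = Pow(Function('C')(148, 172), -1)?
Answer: 435519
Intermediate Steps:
p = 1953 (p = Mul(93, 21) = 1953)
a = Rational(1, 223) (a = Pow(223, -1) = Rational(1, 223) ≈ 0.0044843)
Mul(p, Pow(a, -1)) = Mul(1953, Pow(Rational(1, 223), -1)) = Mul(1953, 223) = 435519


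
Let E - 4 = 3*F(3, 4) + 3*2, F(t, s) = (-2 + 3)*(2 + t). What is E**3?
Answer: 15625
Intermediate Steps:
F(t, s) = 2 + t (F(t, s) = 1*(2 + t) = 2 + t)
E = 25 (E = 4 + (3*(2 + 3) + 3*2) = 4 + (3*5 + 6) = 4 + (15 + 6) = 4 + 21 = 25)
E**3 = 25**3 = 15625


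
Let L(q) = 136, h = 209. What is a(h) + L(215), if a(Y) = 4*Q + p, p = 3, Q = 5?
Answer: 159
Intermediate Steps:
a(Y) = 23 (a(Y) = 4*5 + 3 = 20 + 3 = 23)
a(h) + L(215) = 23 + 136 = 159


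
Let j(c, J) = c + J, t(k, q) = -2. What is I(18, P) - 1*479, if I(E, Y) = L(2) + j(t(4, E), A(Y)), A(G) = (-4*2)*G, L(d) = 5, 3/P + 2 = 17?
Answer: -2388/5 ≈ -477.60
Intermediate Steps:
P = ⅕ (P = 3/(-2 + 17) = 3/15 = 3*(1/15) = ⅕ ≈ 0.20000)
A(G) = -8*G
j(c, J) = J + c
I(E, Y) = 3 - 8*Y (I(E, Y) = 5 + (-8*Y - 2) = 5 + (-2 - 8*Y) = 3 - 8*Y)
I(18, P) - 1*479 = (3 - 8*⅕) - 1*479 = (3 - 8/5) - 479 = 7/5 - 479 = -2388/5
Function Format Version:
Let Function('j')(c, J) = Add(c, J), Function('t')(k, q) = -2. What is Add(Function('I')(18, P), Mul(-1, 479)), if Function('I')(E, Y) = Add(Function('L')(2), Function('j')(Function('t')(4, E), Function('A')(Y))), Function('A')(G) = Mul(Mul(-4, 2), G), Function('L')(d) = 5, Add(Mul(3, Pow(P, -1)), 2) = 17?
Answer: Rational(-2388, 5) ≈ -477.60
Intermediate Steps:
P = Rational(1, 5) (P = Mul(3, Pow(Add(-2, 17), -1)) = Mul(3, Pow(15, -1)) = Mul(3, Rational(1, 15)) = Rational(1, 5) ≈ 0.20000)
Function('A')(G) = Mul(-8, G)
Function('j')(c, J) = Add(J, c)
Function('I')(E, Y) = Add(3, Mul(-8, Y)) (Function('I')(E, Y) = Add(5, Add(Mul(-8, Y), -2)) = Add(5, Add(-2, Mul(-8, Y))) = Add(3, Mul(-8, Y)))
Add(Function('I')(18, P), Mul(-1, 479)) = Add(Add(3, Mul(-8, Rational(1, 5))), Mul(-1, 479)) = Add(Add(3, Rational(-8, 5)), -479) = Add(Rational(7, 5), -479) = Rational(-2388, 5)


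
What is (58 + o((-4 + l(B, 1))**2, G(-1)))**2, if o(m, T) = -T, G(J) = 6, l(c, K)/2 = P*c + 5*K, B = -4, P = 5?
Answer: 2704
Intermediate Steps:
l(c, K) = 10*K + 10*c (l(c, K) = 2*(5*c + 5*K) = 2*(5*K + 5*c) = 10*K + 10*c)
(58 + o((-4 + l(B, 1))**2, G(-1)))**2 = (58 - 1*6)**2 = (58 - 6)**2 = 52**2 = 2704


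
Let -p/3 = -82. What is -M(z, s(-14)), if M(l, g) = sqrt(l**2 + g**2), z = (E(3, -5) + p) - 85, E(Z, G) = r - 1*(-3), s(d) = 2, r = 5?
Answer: -sqrt(28565) ≈ -169.01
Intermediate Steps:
p = 246 (p = -3*(-82) = 246)
E(Z, G) = 8 (E(Z, G) = 5 - 1*(-3) = 5 + 3 = 8)
z = 169 (z = (8 + 246) - 85 = 254 - 85 = 169)
M(l, g) = sqrt(g**2 + l**2)
-M(z, s(-14)) = -sqrt(2**2 + 169**2) = -sqrt(4 + 28561) = -sqrt(28565)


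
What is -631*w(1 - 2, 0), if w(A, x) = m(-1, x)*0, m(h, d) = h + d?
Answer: 0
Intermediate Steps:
m(h, d) = d + h
w(A, x) = 0 (w(A, x) = (x - 1)*0 = (-1 + x)*0 = 0)
-631*w(1 - 2, 0) = -631*0 = 0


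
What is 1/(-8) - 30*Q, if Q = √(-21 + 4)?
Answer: -⅛ - 30*I*√17 ≈ -0.125 - 123.69*I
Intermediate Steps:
Q = I*√17 (Q = √(-17) = I*√17 ≈ 4.1231*I)
1/(-8) - 30*Q = 1/(-8) - 30*I*√17 = -⅛ - 30*I*√17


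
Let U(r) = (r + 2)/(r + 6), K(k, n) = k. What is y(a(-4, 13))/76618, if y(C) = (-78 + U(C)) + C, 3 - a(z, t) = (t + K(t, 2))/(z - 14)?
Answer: -30853/32409414 ≈ -0.00095198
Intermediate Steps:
U(r) = (2 + r)/(6 + r)
a(z, t) = 3 - 2*t/(-14 + z) (a(z, t) = 3 - (t + t)/(z - 14) = 3 - 2*t/(-14 + z))
y(C) = -78 + C + (2 + C)/(6 + C) (y(C) = (-78 + (2 + C)/(6 + C)) + C = -78 + C + (2 + C)/(6 + C))
y(a(-4, 13))/76618 = ((-466 + ((-42 - 2*13 + 3*(-4))/(-14 - 4))**2 - 71*(-42 - 2*13 + 3*(-4))/(-14 - 4))/(6 + (-42 - 2*13 + 3*(-4))/(-14 - 4)))/76618 = ((-466 + ((-42 - 26 - 12)/(-18))**2 - 71*(-42 - 26 - 12)/(-18))/(6 + (-42 - 26 - 12)/(-18)))*(1/76618) = ((-466 + (-1/18*(-80))**2 - (-71)*(-80)/18)/(6 - 1/18*(-80)))*(1/76618) = ((-466 + (40/9)**2 - 71*40/9)/(6 + 40/9))*(1/76618) = ((-466 + 1600/81 - 2840/9)/(94/9))*(1/76618) = ((9/94)*(-61706/81))*(1/76618) = -30853/423*1/76618 = -30853/32409414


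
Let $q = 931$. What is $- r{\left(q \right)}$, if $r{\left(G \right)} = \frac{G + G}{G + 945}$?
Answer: $- \frac{133}{134} \approx -0.99254$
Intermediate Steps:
$r{\left(G \right)} = \frac{2 G}{945 + G}$
$- r{\left(q \right)} = - \frac{2 \cdot 931}{945 + 931} = - \frac{2 \cdot 931}{1876} = \left(-1\right) \frac{133}{134} = - \frac{133}{134}$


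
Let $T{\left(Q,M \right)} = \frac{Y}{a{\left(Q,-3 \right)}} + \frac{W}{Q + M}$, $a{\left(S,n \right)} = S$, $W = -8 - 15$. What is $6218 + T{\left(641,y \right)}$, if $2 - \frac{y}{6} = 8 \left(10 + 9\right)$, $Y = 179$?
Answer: $\frac{1032367246}{166019} \approx 6218.4$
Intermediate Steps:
$W = -23$ ($W = -8 - 15 = -23$)
$y = -900$ ($y = 12 - 6 \cdot 8 \left(10 + 9\right) = 12 - 6 \cdot 8 \cdot 19 = 12 - 912 = -900$)
$T{\left(Q,M \right)} = - \frac{23}{M + Q} + \frac{179}{Q}$ ($T{\left(Q,M \right)} = \frac{179}{Q} - \frac{23}{Q + M} = \frac{179}{Q} - \frac{23}{M + Q} = - \frac{23}{M + Q} + \frac{179}{Q}$)
$6218 + T{\left(641,y \right)} = 6218 + \frac{156 \cdot 641 + 179 \left(-900\right)}{641 \left(-900 + 641\right)} = 6218 + \frac{99996 - 161100}{641 \left(-259\right)} = 6218 + \frac{1}{641} \left(- \frac{1}{259}\right) \left(-61104\right) = 6218 + \frac{61104}{166019} = \frac{1032367246}{166019}$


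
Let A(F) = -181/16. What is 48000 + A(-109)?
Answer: 767819/16 ≈ 47989.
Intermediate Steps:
A(F) = -181/16 (A(F) = -181*1/16 = -181/16)
48000 + A(-109) = 48000 - 181/16 = 767819/16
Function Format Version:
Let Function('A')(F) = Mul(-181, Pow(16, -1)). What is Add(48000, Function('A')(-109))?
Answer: Rational(767819, 16) ≈ 47989.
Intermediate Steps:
Function('A')(F) = Rational(-181, 16) (Function('A')(F) = Mul(-181, Rational(1, 16)) = Rational(-181, 16))
Add(48000, Function('A')(-109)) = Add(48000, Rational(-181, 16)) = Rational(767819, 16)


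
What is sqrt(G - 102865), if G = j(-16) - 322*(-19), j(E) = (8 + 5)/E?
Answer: I*sqrt(1547965)/4 ≈ 311.04*I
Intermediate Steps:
j(E) = 13/E
G = 97875/16 (G = 13/(-16) - 322*(-19) = 13*(-1/16) + 6118 = -13/16 + 6118 = 97875/16 ≈ 6117.2)
sqrt(G - 102865) = sqrt(97875/16 - 102865) = sqrt(-1547965/16) = I*sqrt(1547965)/4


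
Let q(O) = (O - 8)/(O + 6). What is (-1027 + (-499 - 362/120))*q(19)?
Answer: -1009151/1500 ≈ -672.77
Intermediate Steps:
q(O) = (-8 + O)/(6 + O)
(-1027 + (-499 - 362/120))*q(19) = (-1027 + (-499 - 362/120))*((-8 + 19)/(6 + 19)) = (-1027 + (-499 - 362*1/120))*(11/25) = (-1027 + (-499 - 181/60))*((1/25)*11) = (-1027 - 30121/60)*(11/25) = -91741/60*11/25 = -1009151/1500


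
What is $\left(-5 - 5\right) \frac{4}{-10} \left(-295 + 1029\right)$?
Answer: $2936$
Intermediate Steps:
$\left(-5 - 5\right) \frac{4}{-10} \left(-295 + 1029\right) = \left(-5 - 5\right) 4 \left(- \frac{1}{10}\right) 734 = \left(-5 - 5\right) \left(- \frac{2}{5}\right) 734 = \left(-10\right) \left(- \frac{2}{5}\right) 734 = 4 \cdot 734 = 2936$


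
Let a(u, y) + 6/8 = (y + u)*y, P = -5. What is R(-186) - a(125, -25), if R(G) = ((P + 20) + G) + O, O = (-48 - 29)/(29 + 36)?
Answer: 605427/260 ≈ 2328.6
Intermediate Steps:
a(u, y) = -¾ + y*(u + y) (a(u, y) = -¾ + (y + u)*y = -¾ + (u + y)*y = -¾ + y*(u + y))
O = -77/65 ≈ -1.1846
R(G) = 898/65 + G (R(G) = ((-5 + 20) + G) - 77/65 = (15 + G) - 77/65 = 898/65 + G)
R(-186) - a(125, -25) = (898/65 - 186) - (-¾ + (-25)² + 125*(-25)) = -11192/65 - (-¾ + 625 - 3125) = -11192/65 - 1*(-10003/4) = -11192/65 + 10003/4 = 605427/260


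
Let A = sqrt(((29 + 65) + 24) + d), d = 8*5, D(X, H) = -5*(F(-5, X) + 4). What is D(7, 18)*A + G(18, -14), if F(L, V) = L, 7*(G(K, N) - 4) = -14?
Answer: 2 + 5*sqrt(158) ≈ 64.849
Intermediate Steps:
G(K, N) = 2 (G(K, N) = 4 + (1/7)*(-14) = 4 - 2 = 2)
D(X, H) = 5 (D(X, H) = -5*(-5 + 4) = -5*(-1) = 5)
d = 40
A = sqrt(158) (A = sqrt(((29 + 65) + 24) + 40) = sqrt((94 + 24) + 40) = sqrt(118 + 40) = sqrt(158) ≈ 12.570)
D(7, 18)*A + G(18, -14) = 5*sqrt(158) + 2 = 2 + 5*sqrt(158)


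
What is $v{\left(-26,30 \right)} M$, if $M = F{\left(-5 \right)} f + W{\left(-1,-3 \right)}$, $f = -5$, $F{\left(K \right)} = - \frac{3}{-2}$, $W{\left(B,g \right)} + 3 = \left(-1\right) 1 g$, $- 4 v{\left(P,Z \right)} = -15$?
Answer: $- \frac{225}{8} \approx -28.125$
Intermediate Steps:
$v{\left(P,Z \right)} = \frac{15}{4}$ ($v{\left(P,Z \right)} = \left(- \frac{1}{4}\right) \left(-15\right) = \frac{15}{4}$)
$W{\left(B,g \right)} = -3 - g$ ($W{\left(B,g \right)} = -3 + \left(-1\right) 1 g = -3 - g$)
$F{\left(K \right)} = \frac{3}{2}$ ($F{\left(K \right)} = \left(-3\right) \left(- \frac{1}{2}\right) = \frac{3}{2}$)
$M = - \frac{15}{2}$ ($M = \frac{3}{2} \left(-5\right) - 0 = - \frac{15}{2} + \left(-3 + 3\right) = - \frac{15}{2} + 0 = - \frac{15}{2} \approx -7.5$)
$v{\left(-26,30 \right)} M = \frac{15}{4} \left(- \frac{15}{2}\right) = - \frac{225}{8}$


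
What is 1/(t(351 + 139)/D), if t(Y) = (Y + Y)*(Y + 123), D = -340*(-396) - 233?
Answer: 2743/12260 ≈ 0.22374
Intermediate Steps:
D = 134407 (D = 134640 - 233 = 134407)
t(Y) = 2*Y*(123 + Y) (t(Y) = (2*Y)*(123 + Y) = 2*Y*(123 + Y))
1/(t(351 + 139)/D) = 1/((2*(351 + 139)*(123 + (351 + 139)))/134407) = 1/((2*490*(123 + 490))*(1/134407)) = 1/((2*490*613)*(1/134407)) = 1/(600740*(1/134407)) = 1/(12260/2743) = 2743/12260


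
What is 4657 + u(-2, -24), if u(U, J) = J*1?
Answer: 4633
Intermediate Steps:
u(U, J) = J
4657 + u(-2, -24) = 4657 - 24 = 4633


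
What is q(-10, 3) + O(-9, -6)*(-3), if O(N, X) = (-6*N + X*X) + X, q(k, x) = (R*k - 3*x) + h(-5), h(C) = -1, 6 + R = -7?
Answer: -132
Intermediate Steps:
R = -13 (R = -6 - 7 = -13)
q(k, x) = -1 - 13*k - 3*x (q(k, x) = (-13*k - 3*x) - 1 = -1 - 13*k - 3*x)
O(N, X) = X + X² - 6*N (O(N, X) = (-6*N + X²) + X = (X² - 6*N) + X = X + X² - 6*N)
q(-10, 3) + O(-9, -6)*(-3) = (-1 - 13*(-10) - 3*3) + (-6 + (-6)² - 6*(-9))*(-3) = (-1 + 130 - 9) + (-6 + 36 + 54)*(-3) = 120 + 84*(-3) = 120 - 252 = -132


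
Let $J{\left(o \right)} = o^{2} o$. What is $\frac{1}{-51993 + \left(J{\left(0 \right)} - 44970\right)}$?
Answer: $- \frac{1}{96963} \approx -1.0313 \cdot 10^{-5}$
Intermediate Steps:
$J{\left(o \right)} = o^{3}$
$\frac{1}{-51993 + \left(J{\left(0 \right)} - 44970\right)} = \frac{1}{-51993 - \left(44970 - 0^{3}\right)} = \frac{1}{-51993 + \left(0 - 44970\right)} = \frac{1}{-51993 - 44970} = \frac{1}{-96963} = - \frac{1}{96963}$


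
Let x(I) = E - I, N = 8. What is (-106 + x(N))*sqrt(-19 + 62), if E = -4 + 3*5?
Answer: -103*sqrt(43) ≈ -675.42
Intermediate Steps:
E = 11 (E = -4 + 15 = 11)
x(I) = 11 - I
(-106 + x(N))*sqrt(-19 + 62) = (-106 + (11 - 1*8))*sqrt(-19 + 62) = (-106 + (11 - 8))*sqrt(43) = (-106 + 3)*sqrt(43) = -103*sqrt(43)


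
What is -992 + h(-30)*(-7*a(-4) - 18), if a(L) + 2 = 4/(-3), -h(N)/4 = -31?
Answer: -992/3 ≈ -330.67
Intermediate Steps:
h(N) = 124 (h(N) = -4*(-31) = 124)
a(L) = -10/3 (a(L) = -2 + 4/(-3) = -2 + 4*(-⅓) = -2 - 4/3 = -10/3)
-992 + h(-30)*(-7*a(-4) - 18) = -992 + 124*(-7*(-10/3) - 18) = -992 + 124*(70/3 - 18) = -992 + 124*(16/3) = -992 + 1984/3 = -992/3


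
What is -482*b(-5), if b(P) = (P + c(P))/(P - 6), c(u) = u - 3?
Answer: -6266/11 ≈ -569.64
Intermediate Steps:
c(u) = -3 + u
b(P) = (-3 + 2*P)/(-6 + P) (b(P) = (P + (-3 + P))/(P - 6) = (-3 + 2*P)/(-6 + P))
-482*b(-5) = -482*(-3 + 2*(-5))/(-6 - 5) = -482*(-3 - 10)/(-11) = -(-482)*(-13)/11 = -482*13/11 = -6266/11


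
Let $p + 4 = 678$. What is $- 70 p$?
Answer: $-47180$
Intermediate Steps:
$p = 674$ ($p = -4 + 678 = 674$)
$- 70 p = \left(-70\right) 674 = -47180$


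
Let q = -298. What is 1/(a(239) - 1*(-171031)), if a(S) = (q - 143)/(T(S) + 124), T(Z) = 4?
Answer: 128/21891527 ≈ 5.8470e-6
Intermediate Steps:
a(S) = -441/128 (a(S) = (-298 - 143)/(4 + 124) = -441/128)
1/(a(239) - 1*(-171031)) = 1/(-441/128 - 1*(-171031)) = 1/(-441/128 + 171031) = 1/(21891527/128) = 128/21891527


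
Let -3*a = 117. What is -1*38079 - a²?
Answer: -39600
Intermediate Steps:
a = -39 (a = -⅓*117 = -39)
-1*38079 - a² = -1*38079 - 1*(-39)² = -38079 - 1*1521 = -38079 - 1521 = -39600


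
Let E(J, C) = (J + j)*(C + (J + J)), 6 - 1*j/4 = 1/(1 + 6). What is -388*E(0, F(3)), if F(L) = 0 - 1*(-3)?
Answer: -190896/7 ≈ -27271.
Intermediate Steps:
j = 164/7 (j = 24 - 4/(1 + 6) = 24 - 4/7 = 164/7 ≈ 23.429)
F(L) = 3 (F(L) = 0 + 3 = 3)
E(J, C) = (164/7 + J)*(C + 2*J) (E(J, C) = (J + 164/7)*(C + (J + J)) = (164/7 + J)*(C + 2*J))
-388*E(0, F(3)) = -388*(2*0² + (164/7)*3 + (328/7)*0 + 3*0) = -388*(2*0 + 492/7 + 0 + 0) = -388*(0 + 492/7 + 0 + 0) = -388*492/7 = -190896/7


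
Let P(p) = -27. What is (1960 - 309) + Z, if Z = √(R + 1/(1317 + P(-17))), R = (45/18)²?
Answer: 1651 + √10401915/1290 ≈ 1653.5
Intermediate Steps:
R = 25/4 (R = (45*(1/18))² = (5/2)² = 25/4 ≈ 6.2500)
Z = √10401915/1290 (Z = √(25/4 + 1/(1317 - 27)) = √(25/4 + 1/1290) = √(16127/2580) = √10401915/1290 ≈ 2.5002)
(1960 - 309) + Z = (1960 - 309) + √10401915/1290 = 1651 + √10401915/1290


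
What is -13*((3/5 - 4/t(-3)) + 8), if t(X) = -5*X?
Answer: -325/3 ≈ -108.33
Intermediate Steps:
-13*((3/5 - 4/t(-3)) + 8) = -13*((3/5 - 4/((-5*(-3)))) + 8) = -13*((3*(⅕) - 4/15) + 8) = -13*((⅗ - 4*1/15) + 8) = -13*((⅗ - 4/15) + 8) = -13*(⅓ + 8) = -13*25/3 = -325/3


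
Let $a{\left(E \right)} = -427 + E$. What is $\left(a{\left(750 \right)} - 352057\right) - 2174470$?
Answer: $-2526204$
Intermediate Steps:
$\left(a{\left(750 \right)} - 352057\right) - 2174470 = \left(\left(-427 + 750\right) - 352057\right) - 2174470 = \left(323 - 352057\right) - 2174470 = -351734 - 2174470 = -2526204$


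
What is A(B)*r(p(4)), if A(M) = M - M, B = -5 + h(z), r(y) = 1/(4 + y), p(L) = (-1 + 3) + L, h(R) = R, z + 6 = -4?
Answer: 0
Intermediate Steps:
z = -10 (z = -6 - 4 = -10)
p(L) = 2 + L
B = -15 (B = -5 - 10 = -15)
A(M) = 0
A(B)*r(p(4)) = 0/(4 + (2 + 4)) = 0/(4 + 6) = 0/10 = 0*(⅒) = 0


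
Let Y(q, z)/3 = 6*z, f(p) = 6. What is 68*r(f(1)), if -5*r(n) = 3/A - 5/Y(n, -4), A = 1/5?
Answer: -3689/18 ≈ -204.94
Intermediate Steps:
Y(q, z) = 18*z (Y(q, z) = 3*(6*z) = 18*z)
A = ⅕ ≈ 0.20000
r(n) = -217/72 (r(n) = -(3/(⅕) - 5/(18*(-4)))/5 = -(3*5 - 5/(-72))/5 = -(15 - 5*(-1/72))/5 = -(15 + 5/72)/5 = -⅕*1085/72 = -217/72)
68*r(f(1)) = 68*(-217/72) = -3689/18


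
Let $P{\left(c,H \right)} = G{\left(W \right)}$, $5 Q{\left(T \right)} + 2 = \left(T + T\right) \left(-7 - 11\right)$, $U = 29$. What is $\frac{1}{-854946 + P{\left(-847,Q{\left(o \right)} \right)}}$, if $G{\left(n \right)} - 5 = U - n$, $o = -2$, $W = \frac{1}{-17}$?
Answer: $- \frac{17}{14533503} \approx -1.1697 \cdot 10^{-6}$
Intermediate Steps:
$W = - \frac{1}{17} \approx -0.058824$
$Q{\left(T \right)} = - \frac{2}{5} - \frac{36 T}{5}$ ($Q{\left(T \right)} = - \frac{2}{5} + \frac{\left(T + T\right) \left(-7 - 11\right)}{5} = - \frac{2}{5} + \frac{2 T \left(-18\right)}{5} = - \frac{2}{5} + \frac{\left(-36\right) T}{5} = - \frac{2}{5} - \frac{36 T}{5}$)
$G{\left(n \right)} = 34 - n$ ($G{\left(n \right)} = 5 - \left(-29 + n\right) = 34 - n$)
$P{\left(c,H \right)} = \frac{579}{17}$ ($P{\left(c,H \right)} = 34 - - \frac{1}{17} = 34 + \frac{1}{17} = \frac{579}{17}$)
$\frac{1}{-854946 + P{\left(-847,Q{\left(o \right)} \right)}} = \frac{1}{-854946 + \frac{579}{17}} = \frac{1}{- \frac{14533503}{17}} = - \frac{17}{14533503}$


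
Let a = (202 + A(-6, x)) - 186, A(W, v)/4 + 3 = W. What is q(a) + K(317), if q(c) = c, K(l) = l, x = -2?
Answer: 297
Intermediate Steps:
A(W, v) = -12 + 4*W
a = -20 (a = (202 + (-12 + 4*(-6))) - 186 = (202 + (-12 - 24)) - 186 = (202 - 36) - 186 = 166 - 186 = -20)
q(a) + K(317) = -20 + 317 = 297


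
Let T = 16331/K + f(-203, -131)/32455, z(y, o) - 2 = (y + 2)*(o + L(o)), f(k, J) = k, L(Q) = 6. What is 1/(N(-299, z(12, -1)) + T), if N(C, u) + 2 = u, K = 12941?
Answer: 420000155/29927406432 ≈ 0.014034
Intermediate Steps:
z(y, o) = 2 + (2 + y)*(6 + o) (z(y, o) = 2 + (y + 2)*(o + 6) = 2 + (2 + y)*(6 + o))
N(C, u) = -2 + u
T = 527395582/420000155 (T = 16331/12941 - 203/32455 = 527395582/420000155 ≈ 1.2557)
1/(N(-299, z(12, -1)) + T) = 1/((-2 + (14 + 2*(-1) + 6*12 - 1*12)) + 527395582/420000155) = 1/((-2 + (14 - 2 + 72 - 12)) + 527395582/420000155) = 1/((-2 + 72) + 527395582/420000155) = 1/(70 + 527395582/420000155) = 1/(29927406432/420000155) = 420000155/29927406432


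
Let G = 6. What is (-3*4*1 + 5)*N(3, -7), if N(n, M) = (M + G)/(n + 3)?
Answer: 7/6 ≈ 1.1667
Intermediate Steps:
N(n, M) = (6 + M)/(3 + n) (N(n, M) = (M + 6)/(n + 3) = (6 + M)/(3 + n))
(-3*4*1 + 5)*N(3, -7) = (-3*4*1 + 5)*((6 - 7)/(3 + 3)) = (-12*1 + 5)*(-1/6) = (-12 + 5)*((⅙)*(-1)) = -7*(-⅙) = 7/6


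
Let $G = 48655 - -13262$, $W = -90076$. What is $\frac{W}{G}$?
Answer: $- \frac{90076}{61917} \approx -1.4548$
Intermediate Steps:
$G = 61917$ ($G = 48655 + 13262 = 61917$)
$\frac{W}{G} = - \frac{90076}{61917}$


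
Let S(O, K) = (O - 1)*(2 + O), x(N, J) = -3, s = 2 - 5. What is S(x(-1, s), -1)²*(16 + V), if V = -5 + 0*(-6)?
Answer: 176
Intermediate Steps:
s = -3
S(O, K) = (-1 + O)*(2 + O)
V = -5 (V = -5 + 0 = -5)
S(x(-1, s), -1)²*(16 + V) = (-2 - 3 + (-3)²)²*(16 - 5) = (-2 - 3 + 9)²*11 = 4²*11 = 16*11 = 176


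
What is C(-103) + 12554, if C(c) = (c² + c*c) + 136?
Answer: 33908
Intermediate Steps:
C(c) = 136 + 2*c² (C(c) = (c² + c²) + 136 = 2*c² + 136 = 136 + 2*c²)
C(-103) + 12554 = (136 + 2*(-103)²) + 12554 = (136 + 2*10609) + 12554 = (136 + 21218) + 12554 = 21354 + 12554 = 33908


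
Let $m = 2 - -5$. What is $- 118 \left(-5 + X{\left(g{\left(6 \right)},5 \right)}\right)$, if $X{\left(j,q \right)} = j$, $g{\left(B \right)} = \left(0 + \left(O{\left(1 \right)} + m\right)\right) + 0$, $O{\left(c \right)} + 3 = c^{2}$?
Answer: $0$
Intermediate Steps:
$m = 7$ ($m = 2 + 5 = 7$)
$O{\left(c \right)} = -3 + c^{2}$
$g{\left(B \right)} = 5$ ($g{\left(B \right)} = \left(0 + \left(\left(-3 + 1^{2}\right) + 7\right)\right) + 0 = \left(0 + \left(\left(-3 + 1\right) + 7\right)\right) + 0 = \left(0 + \left(-2 + 7\right)\right) + 0 = \left(0 + 5\right) + 0 = 5 + 0 = 5$)
$- 118 \left(-5 + X{\left(g{\left(6 \right)},5 \right)}\right) = - 118 \left(-5 + 5\right) = \left(-118\right) 0 = 0$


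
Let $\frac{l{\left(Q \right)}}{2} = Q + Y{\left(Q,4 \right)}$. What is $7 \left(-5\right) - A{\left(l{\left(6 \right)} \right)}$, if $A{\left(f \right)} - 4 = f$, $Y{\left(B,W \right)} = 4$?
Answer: $-59$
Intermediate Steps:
$l{\left(Q \right)} = 8 + 2 Q$ ($l{\left(Q \right)} = 2 \left(Q + 4\right) = 2 \left(4 + Q\right) = 8 + 2 Q$)
$A{\left(f \right)} = 4 + f$
$7 \left(-5\right) - A{\left(l{\left(6 \right)} \right)} = 7 \left(-5\right) - \left(4 + \left(8 + 2 \cdot 6\right)\right) = -35 - \left(4 + \left(8 + 12\right)\right) = -35 - \left(4 + 20\right) = -35 - 24 = -59$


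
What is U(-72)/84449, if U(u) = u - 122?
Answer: -194/84449 ≈ -0.0022972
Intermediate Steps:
U(u) = -122 + u
U(-72)/84449 = (-122 - 72)/84449 = -194*1/84449 = -194/84449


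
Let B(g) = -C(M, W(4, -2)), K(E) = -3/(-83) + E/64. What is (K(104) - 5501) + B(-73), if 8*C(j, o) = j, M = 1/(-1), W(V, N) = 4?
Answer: -1825739/332 ≈ -5499.2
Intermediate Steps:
K(E) = 3/83 + E/64 (K(E) = -3*(-1/83) + E*(1/64) = 3/83 + E/64)
M = -1
C(j, o) = j/8
B(g) = 1/8 (B(g) = -(-1)/8 = -1*(-1/8) = 1/8)
(K(104) - 5501) + B(-73) = ((3/83 + (1/64)*104) - 5501) + 1/8 = ((3/83 + 13/8) - 5501) + 1/8 = (1103/664 - 5501) + 1/8 = -3651561/664 + 1/8 = -1825739/332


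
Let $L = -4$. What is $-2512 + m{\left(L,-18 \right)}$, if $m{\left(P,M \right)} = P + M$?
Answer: $-2534$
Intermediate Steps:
$m{\left(P,M \right)} = M + P$
$-2512 + m{\left(L,-18 \right)} = -2512 - 22 = -2534$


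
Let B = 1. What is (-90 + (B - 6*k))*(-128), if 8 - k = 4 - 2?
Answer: 16000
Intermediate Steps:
k = 6 (k = 8 - (4 - 2) = 8 - 1*2 = 8 - 2 = 6)
(-90 + (B - 6*k))*(-128) = (-90 + (1 - 6*6))*(-128) = (-90 + (1 - 36))*(-128) = (-90 - 35)*(-128) = -125*(-128) = 16000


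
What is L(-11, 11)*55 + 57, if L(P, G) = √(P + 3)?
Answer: 57 + 110*I*√2 ≈ 57.0 + 155.56*I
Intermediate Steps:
L(P, G) = √(3 + P)
L(-11, 11)*55 + 57 = √(3 - 11)*55 + 57 = √(-8)*55 + 57 = (2*I*√2)*55 + 57 = 110*I*√2 + 57 = 57 + 110*I*√2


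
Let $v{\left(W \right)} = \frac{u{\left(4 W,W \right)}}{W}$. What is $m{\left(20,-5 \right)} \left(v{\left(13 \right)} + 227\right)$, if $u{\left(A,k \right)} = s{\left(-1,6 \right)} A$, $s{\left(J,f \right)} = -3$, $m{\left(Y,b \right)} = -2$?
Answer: $-430$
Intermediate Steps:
$u{\left(A,k \right)} = - 3 A$
$v{\left(W \right)} = -12$ ($v{\left(W \right)} = \frac{\left(-3\right) 4 W}{W} = \frac{\left(-12\right) W}{W} = -12$)
$m{\left(20,-5 \right)} \left(v{\left(13 \right)} + 227\right) = - 2 \left(-12 + 227\right) = \left(-2\right) 215 = -430$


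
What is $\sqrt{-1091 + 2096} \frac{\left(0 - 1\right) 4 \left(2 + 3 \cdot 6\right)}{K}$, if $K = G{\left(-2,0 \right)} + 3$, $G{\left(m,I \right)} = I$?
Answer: $- \frac{80 \sqrt{1005}}{3} \approx -845.38$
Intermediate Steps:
$K = 3$ ($K = 0 + 3 = 3$)
$\sqrt{-1091 + 2096} \frac{\left(0 - 1\right) 4 \left(2 + 3 \cdot 6\right)}{K} = \sqrt{-1091 + 2096} \frac{\left(0 - 1\right) 4 \left(2 + 3 \cdot 6\right)}{3} = \sqrt{1005} \left(0 - 1\right) 4 \left(2 + 18\right) \frac{1}{3} = \sqrt{1005} \left(-1\right) 4 \cdot 20 \cdot \frac{1}{3} = \sqrt{1005} \left(-4\right) 20 \cdot \frac{1}{3} = \sqrt{1005} \left(\left(-80\right) \frac{1}{3}\right) = \sqrt{1005} \left(- \frac{80}{3}\right) = - \frac{80 \sqrt{1005}}{3}$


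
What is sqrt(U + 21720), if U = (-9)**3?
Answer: sqrt(20991) ≈ 144.88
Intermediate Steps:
U = -729
sqrt(U + 21720) = sqrt(-729 + 21720) = sqrt(20991)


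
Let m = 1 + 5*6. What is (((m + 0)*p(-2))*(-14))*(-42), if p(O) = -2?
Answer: -36456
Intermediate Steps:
m = 31 (m = 1 + 30 = 31)
(((m + 0)*p(-2))*(-14))*(-42) = (((31 + 0)*(-2))*(-14))*(-42) = ((31*(-2))*(-14))*(-42) = -62*(-14)*(-42) = 868*(-42) = -36456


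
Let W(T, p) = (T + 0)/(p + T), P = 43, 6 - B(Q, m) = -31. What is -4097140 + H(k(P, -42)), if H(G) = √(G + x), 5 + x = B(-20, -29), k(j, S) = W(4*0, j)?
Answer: -4097140 + 4*√2 ≈ -4.0971e+6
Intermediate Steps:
B(Q, m) = 37 (B(Q, m) = 6 - 1*(-31) = 6 + 31 = 37)
W(T, p) = T/(T + p)
k(j, S) = 0 (k(j, S) = (4*0)/(4*0 + j) = 0/(0 + j) = 0/j = 0)
x = 32 (x = -5 + 37 = 32)
H(G) = √(32 + G) (H(G) = √(G + 32) = √(32 + G))
-4097140 + H(k(P, -42)) = -4097140 + √(32 + 0) = -4097140 + √32 = -4097140 + 4*√2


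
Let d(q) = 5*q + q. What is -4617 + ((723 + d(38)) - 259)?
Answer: -3925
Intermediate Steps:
d(q) = 6*q
-4617 + ((723 + d(38)) - 259) = -4617 + ((723 + 6*38) - 259) = -4617 + ((723 + 228) - 259) = -4617 + (951 - 259) = -4617 + 692 = -3925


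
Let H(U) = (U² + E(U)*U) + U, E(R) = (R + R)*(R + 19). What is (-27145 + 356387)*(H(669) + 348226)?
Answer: 203023915942864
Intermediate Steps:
E(R) = 2*R*(19 + R) (E(R) = (2*R)*(19 + R) = 2*R*(19 + R))
H(U) = U + U² + 2*U²*(19 + U) (H(U) = (U² + (2*U*(19 + U))*U) + U = (U² + 2*U²*(19 + U)) + U = U + U² + 2*U²*(19 + U))
(-27145 + 356387)*(H(669) + 348226) = (-27145 + 356387)*(669*(1 + 669 + 2*669*(19 + 669)) + 348226) = 329242*(669*(1 + 669 + 2*669*688) + 348226) = 329242*(669*(1 + 669 + 920544) + 348226) = 329242*(669*921214 + 348226) = 329242*(616292166 + 348226) = 329242*616640392 = 203023915942864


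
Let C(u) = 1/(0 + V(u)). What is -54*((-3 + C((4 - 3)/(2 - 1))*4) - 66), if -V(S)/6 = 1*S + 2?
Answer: 3738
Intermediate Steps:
V(S) = -12 - 6*S (V(S) = -6*(1*S + 2) = -6*(S + 2) = -6*(2 + S) = -12 - 6*S)
C(u) = 1/(-12 - 6*u) (C(u) = 1/(0 + (-12 - 6*u)) = 1/(-12 - 6*u))
-54*((-3 + C((4 - 3)/(2 - 1))*4) - 66) = -54*((-3 - 1/(12 + 6*((4 - 3)/(2 - 1)))*4) - 66) = -54*((-3 - 1/(12 + 6*(1/1))*4) - 66) = -54*((-3 - 1/(12 + 6*(1*1))*4) - 66) = -54*((-3 - 1/(12 + 6*1)*4) - 66) = -54*((-3 - 1/(12 + 6)*4) - 66) = -54*((-3 - 1/18*4) - 66) = -54*((-3 - 2/9) - 66) = -54*(-29/9 - 66) = -54*(-623/9) = 3738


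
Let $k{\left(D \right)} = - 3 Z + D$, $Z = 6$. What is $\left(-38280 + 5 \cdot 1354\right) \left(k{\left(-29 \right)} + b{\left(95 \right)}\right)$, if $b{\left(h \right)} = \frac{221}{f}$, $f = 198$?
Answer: $\frac{143134175}{99} \approx 1.4458 \cdot 10^{6}$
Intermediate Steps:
$k{\left(D \right)} = -18 + D$ ($k{\left(D \right)} = \left(-3\right) 6 + D = -18 + D$)
$b{\left(h \right)} = \frac{221}{198}$
$\left(-38280 + 5 \cdot 1354\right) \left(k{\left(-29 \right)} + b{\left(95 \right)}\right) = \left(-38280 + 5 \cdot 1354\right) \left(\left(-18 - 29\right) + \frac{221}{198}\right) = \left(-38280 + 6770\right) \left(-47 + \frac{221}{198}\right) = \left(-31510\right) \left(- \frac{9085}{198}\right) = \frac{143134175}{99}$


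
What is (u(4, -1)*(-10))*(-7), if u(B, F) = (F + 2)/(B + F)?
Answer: 70/3 ≈ 23.333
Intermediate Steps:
u(B, F) = (2 + F)/(B + F)
(u(4, -1)*(-10))*(-7) = (((2 - 1)/(4 - 1))*(-10))*(-7) = ((1/3)*(-10))*(-7) = -10/3*(-7) = 70/3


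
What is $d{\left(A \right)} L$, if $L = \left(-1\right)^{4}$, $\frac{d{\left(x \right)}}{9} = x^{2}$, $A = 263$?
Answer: $622521$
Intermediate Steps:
$d{\left(x \right)} = 9 x^{2}$
$L = 1$
$d{\left(A \right)} L = 9 \cdot 263^{2} \cdot 1 = 9 \cdot 69169 \cdot 1 = 622521 \cdot 1 = 622521$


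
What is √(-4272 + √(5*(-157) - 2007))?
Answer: √(-4272 + 2*I*√698) ≈ 0.4042 + 65.362*I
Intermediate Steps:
√(-4272 + √(5*(-157) - 2007)) = √(-4272 + √(-785 - 2007)) = √(-4272 + √(-2792)) = √(-4272 + 2*I*√698)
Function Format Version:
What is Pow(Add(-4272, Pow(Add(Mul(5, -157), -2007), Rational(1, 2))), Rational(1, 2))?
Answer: Pow(Add(-4272, Mul(2, I, Pow(698, Rational(1, 2)))), Rational(1, 2)) ≈ Add(0.4042, Mul(65.362, I))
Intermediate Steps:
Pow(Add(-4272, Pow(Add(Mul(5, -157), -2007), Rational(1, 2))), Rational(1, 2)) = Pow(Add(-4272, Pow(Add(-785, -2007), Rational(1, 2))), Rational(1, 2)) = Pow(Add(-4272, Pow(-2792, Rational(1, 2))), Rational(1, 2)) = Pow(Add(-4272, Mul(2, I, Pow(698, Rational(1, 2)))), Rational(1, 2))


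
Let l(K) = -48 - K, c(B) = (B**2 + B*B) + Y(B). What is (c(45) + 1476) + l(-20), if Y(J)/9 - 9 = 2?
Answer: 5597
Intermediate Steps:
Y(J) = 99 (Y(J) = 81 + 9*2 = 81 + 18 = 99)
c(B) = 99 + 2*B**2 (c(B) = (B**2 + B*B) + 99 = (B**2 + B**2) + 99 = 2*B**2 + 99 = 99 + 2*B**2)
(c(45) + 1476) + l(-20) = ((99 + 2*45**2) + 1476) + (-48 - 1*(-20)) = ((99 + 2*2025) + 1476) + (-48 + 20) = ((99 + 4050) + 1476) - 28 = (4149 + 1476) - 28 = 5625 - 28 = 5597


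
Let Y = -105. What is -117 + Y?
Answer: -222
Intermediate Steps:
-117 + Y = -117 - 105 = -222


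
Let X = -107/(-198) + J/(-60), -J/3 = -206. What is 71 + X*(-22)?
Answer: 12857/45 ≈ 285.71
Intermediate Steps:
J = 618 (J = -3*(-206) = 618)
X = -4831/495 (X = -107/(-198) + 618/(-60) = -107*(-1/198) + 618*(-1/60) = 107/198 - 103/10 = -4831/495 ≈ -9.7596)
71 + X*(-22) = 71 - 4831/495*(-22) = 71 + 9662/45 = 12857/45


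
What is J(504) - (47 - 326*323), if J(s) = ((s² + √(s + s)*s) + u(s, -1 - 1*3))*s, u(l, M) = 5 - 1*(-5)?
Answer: 128134355 + 3048192*√7 ≈ 1.3620e+8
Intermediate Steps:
u(l, M) = 10 (u(l, M) = 5 + 5 = 10)
J(s) = s*(10 + s² + √2*s^(3/2)) (J(s) = ((s² + √(s + s)*s) + 10)*s = ((s² + √(2*s)*s) + 10)*s = ((s² + (√2*√s)*s) + 10)*s = ((s² + √2*s^(3/2)) + 10)*s = (10 + s² + √2*s^(3/2))*s = s*(10 + s² + √2*s^(3/2)))
J(504) - (47 - 326*323) = (504³ + 10*504 + √2*504^(5/2)) - (47 - 326*323) = (128024064 + 5040 + √2*(1524096*√14)) - (47 - 105298) = (128024064 + 5040 + 3048192*√7) - 1*(-105251) = (128029104 + 3048192*√7) + 105251 = 128134355 + 3048192*√7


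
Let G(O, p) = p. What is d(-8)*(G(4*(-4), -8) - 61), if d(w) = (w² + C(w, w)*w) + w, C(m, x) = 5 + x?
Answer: -5520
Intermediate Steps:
d(w) = w + w² + w*(5 + w) (d(w) = (w² + (5 + w)*w) + w = (w² + w*(5 + w)) + w = w + w² + w*(5 + w))
d(-8)*(G(4*(-4), -8) - 61) = (2*(-8)*(3 - 8))*(-8 - 61) = (2*(-8)*(-5))*(-69) = 80*(-69) = -5520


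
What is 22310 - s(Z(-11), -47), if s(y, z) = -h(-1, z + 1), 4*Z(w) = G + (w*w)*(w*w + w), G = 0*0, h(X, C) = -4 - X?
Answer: 22307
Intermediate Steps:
G = 0
Z(w) = w²*(w + w²)/4 (Z(w) = (0 + (w*w)*(w*w + w))/4 = (0 + w²*(w² + w))/4 = (0 + w²*(w + w²))/4 = (w²*(w + w²))/4 = w²*(w + w²)/4)
s(y, z) = 3 (s(y, z) = -(-4 - 1*(-1)) = -(-4 + 1) = -1*(-3) = 3)
22310 - s(Z(-11), -47) = 22310 - 1*3 = 22310 - 3 = 22307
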